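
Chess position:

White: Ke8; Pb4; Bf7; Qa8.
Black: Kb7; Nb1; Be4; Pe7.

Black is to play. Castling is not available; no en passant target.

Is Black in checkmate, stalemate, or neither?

neither

Black to move; black king on b7.
In check: yes, from the white queen on a8.
King squares — a6: attacked by Qa8; b6: available; c6: attacked by Qa8; a7: attacked by Qa8; c7: available; a8: available; b8: attacked by Qa8; c8: attacked by Qa8.
Legal moves for Black: Kxa8, Kc7, Kb6.
Black is in check but has 3 legal moves → neither.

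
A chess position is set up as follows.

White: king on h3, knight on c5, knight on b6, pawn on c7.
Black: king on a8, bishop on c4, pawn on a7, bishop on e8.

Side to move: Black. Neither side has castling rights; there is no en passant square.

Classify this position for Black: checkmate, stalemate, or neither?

Black to move; black king on a8.
In check: yes, from the white knight on b6.
Legal moves for Black: axb6.
Black is in check but has 1 legal move → neither.

neither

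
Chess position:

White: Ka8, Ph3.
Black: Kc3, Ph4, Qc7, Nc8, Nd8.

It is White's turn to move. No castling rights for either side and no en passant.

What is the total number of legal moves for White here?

White to move; king on a8.
In check: no.
Legal moves: none.
Count: 0.

0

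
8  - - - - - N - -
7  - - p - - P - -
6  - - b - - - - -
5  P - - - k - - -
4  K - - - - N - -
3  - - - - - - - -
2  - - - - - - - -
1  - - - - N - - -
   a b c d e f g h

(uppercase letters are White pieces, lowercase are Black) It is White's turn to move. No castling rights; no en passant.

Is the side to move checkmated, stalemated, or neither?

White to move; white king on a4.
In check: yes, from the black bishop on c6.
King squares — a3: available; b3: available; b4: available; a5: own pawn; b5: attacked by Bc6.
Legal moves for White: Kb4, Kb3, Ka3.
White is in check but has 3 legal moves → neither.

neither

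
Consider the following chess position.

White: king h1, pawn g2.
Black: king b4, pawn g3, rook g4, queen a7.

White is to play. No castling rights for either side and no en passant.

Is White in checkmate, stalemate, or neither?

stalemate

White to move; white king on h1.
In check: no.
King squares — g1: attacked by Qa7; g2: own pawn; h2: attacked by Pg3.
Legal moves for White: none.
Not in check and no legal moves → stalemate.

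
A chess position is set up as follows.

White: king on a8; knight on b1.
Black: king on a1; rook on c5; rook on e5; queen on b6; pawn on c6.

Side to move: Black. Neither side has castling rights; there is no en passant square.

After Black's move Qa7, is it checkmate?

no

After Qa7: white king on a8; in check: yes, from the black queen on a7.
White has 1 legal reply: Kxa7.
In check but a legal move exists → not checkmate.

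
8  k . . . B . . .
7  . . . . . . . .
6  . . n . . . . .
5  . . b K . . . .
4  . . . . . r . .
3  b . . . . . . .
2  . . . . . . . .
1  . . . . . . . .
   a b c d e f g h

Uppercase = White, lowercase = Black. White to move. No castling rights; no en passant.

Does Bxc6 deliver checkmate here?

After Bxc6: black king on a8; in check: yes, from the white bishop on c6.
Black has 2 legal replies: Kb8, Ka7.
In check but a legal move exists → not checkmate.

no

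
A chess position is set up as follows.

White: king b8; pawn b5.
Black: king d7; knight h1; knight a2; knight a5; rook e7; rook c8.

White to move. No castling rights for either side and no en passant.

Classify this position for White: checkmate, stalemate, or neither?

neither

White to move; white king on b8.
In check: yes, from the black rook on c8.
King squares — a7: available; b7: attacked by Na5; c7: attacked by Kd7; a8: attacked by Rc8; c8: attacked by Kd7.
Legal moves for White: Ka7.
White is in check but has 1 legal move → neither.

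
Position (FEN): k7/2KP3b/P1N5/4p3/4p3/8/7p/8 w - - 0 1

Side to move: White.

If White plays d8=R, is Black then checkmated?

yes

After d8=R: black king on a8; in check: yes, from the white rook on d8.
King squares — a7: attacked by Nc6; b7: attacked by Pa6; b8: attacked by Nc6.
Black has no legal moves → checkmate.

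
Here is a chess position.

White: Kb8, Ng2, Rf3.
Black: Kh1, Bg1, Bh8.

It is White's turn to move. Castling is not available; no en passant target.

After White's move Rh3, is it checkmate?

no

After Rh3: black king on h1; in check: yes, from the white rook on h3.
Black has 2 legal replies: Kxg2, Bh2+.
In check but a legal move exists → not checkmate.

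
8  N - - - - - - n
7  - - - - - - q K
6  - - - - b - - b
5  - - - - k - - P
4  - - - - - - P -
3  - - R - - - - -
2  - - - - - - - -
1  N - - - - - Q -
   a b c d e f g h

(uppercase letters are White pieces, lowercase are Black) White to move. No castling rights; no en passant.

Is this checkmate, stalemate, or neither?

White to move; white king on h7.
In check: yes, from the black queen on g7.
King squares — g6: attacked by Qg7; h6: attacked by Qg7; g7: attacked by Bh6; g8: attacked by Be6; h8: attacked by Qg7.
Legal moves for White: none.
In check with no legal moves → checkmate.

checkmate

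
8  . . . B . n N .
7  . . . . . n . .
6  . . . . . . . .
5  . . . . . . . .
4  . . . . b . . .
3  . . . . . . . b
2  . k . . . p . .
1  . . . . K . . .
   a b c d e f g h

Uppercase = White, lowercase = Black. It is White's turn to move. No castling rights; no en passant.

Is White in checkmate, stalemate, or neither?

White to move; white king on e1.
In check: yes, from the black pawn on f2.
King squares — d1: available; f1: attacked by Bh3; d2: available; e2: available; f2: available.
Legal moves for White: Kxf2, Ke2, Kd2, Kd1.
White is in check but has 4 legal moves → neither.

neither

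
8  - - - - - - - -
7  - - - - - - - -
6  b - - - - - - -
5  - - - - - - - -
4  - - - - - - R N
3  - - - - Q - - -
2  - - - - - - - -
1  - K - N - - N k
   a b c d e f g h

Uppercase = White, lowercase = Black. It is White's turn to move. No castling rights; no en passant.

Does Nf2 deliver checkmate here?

no

After Nf2: black king on h1; in check: yes, from the white knight on f2.
Black has 1 legal reply: Kh2.
In check but a legal move exists → not checkmate.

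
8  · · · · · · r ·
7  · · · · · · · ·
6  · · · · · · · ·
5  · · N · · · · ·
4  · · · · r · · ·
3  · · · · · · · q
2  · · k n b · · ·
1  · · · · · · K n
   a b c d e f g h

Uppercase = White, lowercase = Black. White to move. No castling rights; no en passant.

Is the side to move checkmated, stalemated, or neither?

White to move; white king on g1.
In check: yes, from the black rook on g8.
King squares — f1: attacked by Nd2; h1: attacked by Qh3; f2: attacked by Nh1; g2: attacked by Qh3; h2: attacked by Qh3.
Legal moves for White: none.
In check with no legal moves → checkmate.

checkmate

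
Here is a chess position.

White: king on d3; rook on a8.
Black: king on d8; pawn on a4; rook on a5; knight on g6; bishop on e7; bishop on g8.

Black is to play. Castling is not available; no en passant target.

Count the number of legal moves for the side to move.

3

Black to move; king on d8.
In check: yes, from the white rook on a8.
Legal moves: Kd7, Kc7, Rxa8.
Count: 3.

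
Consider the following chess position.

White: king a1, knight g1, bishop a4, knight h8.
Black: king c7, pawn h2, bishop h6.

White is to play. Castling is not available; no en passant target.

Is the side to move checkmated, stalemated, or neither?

White to move; white king on a1.
In check: no.
Legal moves for White: Nf7, Ng6, Be8, Bd7, Bc6, Bb5, Bb3, Bc2, Bd1, Nh3, Nf3, Ne2, Kb2, Ka2, Kb1.
White has 15 legal moves and is not in check → neither.

neither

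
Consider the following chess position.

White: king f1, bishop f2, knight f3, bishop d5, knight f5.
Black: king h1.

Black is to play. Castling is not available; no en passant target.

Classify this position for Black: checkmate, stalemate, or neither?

stalemate

Black to move; black king on h1.
In check: no.
King squares — g1: attacked by Kf1; g2: attacked by Kf1; h2: attacked by Nf3.
Legal moves for Black: none.
Not in check and no legal moves → stalemate.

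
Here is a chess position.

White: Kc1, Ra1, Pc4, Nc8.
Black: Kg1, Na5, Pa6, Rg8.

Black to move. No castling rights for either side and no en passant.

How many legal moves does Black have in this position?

Black to move; king on g1.
In check: no.
Legal moves: Rh8, Rf8, Re8, Rd8, Rxc8, Rg7, Rg6, Rg5, Rg4, Rg3, Rg2, Nb7, Nc6, Nxc4, Nb3+, Kh2, Kg2, Kf2, Kh1, Kf1.
Count: 20.

20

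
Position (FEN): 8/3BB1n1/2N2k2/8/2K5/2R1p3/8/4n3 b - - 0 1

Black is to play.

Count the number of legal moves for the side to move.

Black to move; king on f6.
In check: yes, from the white bishop on e7.
Legal moves: Kf7, Kg6.
Count: 2.

2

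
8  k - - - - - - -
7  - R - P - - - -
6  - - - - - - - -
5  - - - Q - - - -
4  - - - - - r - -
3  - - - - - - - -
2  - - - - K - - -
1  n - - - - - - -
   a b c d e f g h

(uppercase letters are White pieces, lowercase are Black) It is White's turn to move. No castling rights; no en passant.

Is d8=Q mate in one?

After d8=Q: black king on a8; in check: yes, from the white queen on d8.
King squares — a7: attacked by Rb7; b7: attacked by Qd5; b8: attacked by Rb7.
Black has no legal moves → checkmate.

yes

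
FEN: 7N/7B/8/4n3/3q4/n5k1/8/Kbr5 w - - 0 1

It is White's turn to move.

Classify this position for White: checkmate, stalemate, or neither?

White to move; white king on a1.
In check: yes, from the black queen on d4.
King squares — b1: attacked by Rc1; a2: attacked by Bb1; b2: attacked by Qd4.
Legal moves for White: none.
In check with no legal moves → checkmate.

checkmate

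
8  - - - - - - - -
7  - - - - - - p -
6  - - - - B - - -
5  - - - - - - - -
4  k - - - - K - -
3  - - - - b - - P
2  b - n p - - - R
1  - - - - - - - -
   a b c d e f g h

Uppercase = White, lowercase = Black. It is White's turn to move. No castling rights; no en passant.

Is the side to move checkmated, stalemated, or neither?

White to move; white king on f4.
In check: yes, from the black bishop on e3.
King squares — e3: attacked by Nc2; f3: available; g3: available; e4: available; g4: available; e5: available; f5: available; g5: attacked by Be3.
Legal moves for White: Kf5, Ke5, Kg4, Ke4, Kg3, Kf3.
White is in check but has 6 legal moves → neither.

neither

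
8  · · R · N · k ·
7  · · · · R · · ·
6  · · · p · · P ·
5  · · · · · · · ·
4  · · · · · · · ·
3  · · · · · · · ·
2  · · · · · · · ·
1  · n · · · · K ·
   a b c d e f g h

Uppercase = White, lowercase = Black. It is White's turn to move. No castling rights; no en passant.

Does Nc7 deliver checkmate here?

After Nc7: black king on g8; in check: yes, from the white rook on c8.
King squares — f7: attacked by Pg6; g7: attacked by Re7; h7: attacked by Pg6; f8: attacked by Rc8; h8: attacked by Rc8.
Black has no legal moves → checkmate.

yes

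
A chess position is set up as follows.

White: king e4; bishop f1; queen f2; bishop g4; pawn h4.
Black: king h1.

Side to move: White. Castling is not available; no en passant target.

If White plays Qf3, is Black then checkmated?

After Qf3: black king on h1; in check: yes, from the white queen on f3.
Black has 2 legal replies: Kh2, Kg1.
In check but a legal move exists → not checkmate.

no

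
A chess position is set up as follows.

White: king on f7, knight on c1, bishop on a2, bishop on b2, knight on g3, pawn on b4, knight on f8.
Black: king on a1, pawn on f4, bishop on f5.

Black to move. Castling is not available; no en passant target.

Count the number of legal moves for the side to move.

Black to move; king on a1.
In check: yes, from the white bishop on b2.
Legal moves: Kxb2.
Count: 1.

1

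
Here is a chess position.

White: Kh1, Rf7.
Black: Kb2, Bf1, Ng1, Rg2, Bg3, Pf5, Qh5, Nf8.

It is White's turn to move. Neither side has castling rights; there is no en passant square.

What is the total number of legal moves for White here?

0

White to move; king on h1.
In check: yes, from the black queen on h5.
Legal moves: none.
Count: 0.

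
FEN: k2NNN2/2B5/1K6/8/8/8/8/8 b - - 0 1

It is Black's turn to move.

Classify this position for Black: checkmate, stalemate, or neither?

Black to move; black king on a8.
In check: no.
King squares — a7: attacked by Kb6; b7: attacked by Kb6; b8: attacked by Bc7.
Legal moves for Black: none.
Not in check and no legal moves → stalemate.

stalemate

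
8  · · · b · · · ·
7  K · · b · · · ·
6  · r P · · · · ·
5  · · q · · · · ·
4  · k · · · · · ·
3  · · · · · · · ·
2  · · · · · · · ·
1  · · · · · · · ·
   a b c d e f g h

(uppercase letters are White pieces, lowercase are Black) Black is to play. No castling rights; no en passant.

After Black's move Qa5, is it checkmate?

After Qa5: white king on a7; in check: yes, from the black queen on a5.
King squares — a6: attacked by Qa5; b6: attacked by Qa5; b7: attacked by Rb6; a8: attacked by Qa5; b8: attacked by Rb6.
White has no legal moves → checkmate.

yes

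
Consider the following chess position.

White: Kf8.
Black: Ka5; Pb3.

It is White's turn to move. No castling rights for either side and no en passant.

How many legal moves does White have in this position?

White to move; king on f8.
In check: no.
Legal moves: Kg8, Ke8, Kg7, Kf7, Ke7.
Count: 5.

5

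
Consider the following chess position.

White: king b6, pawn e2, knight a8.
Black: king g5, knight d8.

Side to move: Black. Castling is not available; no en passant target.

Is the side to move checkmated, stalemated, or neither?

Black to move; black king on g5.
In check: no.
Legal moves for Black: Nf7, Nb7, Ne6, Nc6, Kh6, Kg6, Kf6, Kh5, Kf5, Kh4, Kg4, Kf4.
Black has 12 legal moves and is not in check → neither.

neither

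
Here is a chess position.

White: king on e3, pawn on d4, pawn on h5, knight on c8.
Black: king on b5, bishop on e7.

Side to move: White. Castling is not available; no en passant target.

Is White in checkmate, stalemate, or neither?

neither

White to move; white king on e3.
In check: no.
Legal moves for White: Nxe7, Na7+, Nd6+, Nb6, Kf4, Ke4, Kf3, Kd3, Kf2, Ke2, Kd2, h6, d5.
White has 13 legal moves and is not in check → neither.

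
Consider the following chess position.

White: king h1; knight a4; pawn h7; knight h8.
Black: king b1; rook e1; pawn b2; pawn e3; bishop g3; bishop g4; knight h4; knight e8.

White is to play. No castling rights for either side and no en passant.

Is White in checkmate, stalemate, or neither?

checkmate

White to move; white king on h1.
In check: yes, from the black rook on e1.
King squares — g1: attacked by Re1; g2: attacked by Nh4; h2: attacked by Bg3.
Legal moves for White: none.
In check with no legal moves → checkmate.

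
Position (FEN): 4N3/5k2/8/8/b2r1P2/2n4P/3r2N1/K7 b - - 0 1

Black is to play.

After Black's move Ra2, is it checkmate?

yes

After Ra2: white king on a1; in check: yes, from the black rook on a2.
King squares — b1: attacked by Nc3; a2: attacked by Nc3; b2: attacked by Ra2.
White has no legal moves → checkmate.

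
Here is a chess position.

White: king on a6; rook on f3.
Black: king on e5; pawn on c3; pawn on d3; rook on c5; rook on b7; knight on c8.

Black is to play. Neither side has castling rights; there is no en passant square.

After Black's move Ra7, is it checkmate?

After Ra7: white king on a6; in check: yes, from the black rook on a7.
King squares — a5: attacked by Rc5; b5: attacked by Rc5; b6: attacked by Nc8; a7: attacked by Nc8; b7: attacked by Ra7.
White has no legal moves → checkmate.

yes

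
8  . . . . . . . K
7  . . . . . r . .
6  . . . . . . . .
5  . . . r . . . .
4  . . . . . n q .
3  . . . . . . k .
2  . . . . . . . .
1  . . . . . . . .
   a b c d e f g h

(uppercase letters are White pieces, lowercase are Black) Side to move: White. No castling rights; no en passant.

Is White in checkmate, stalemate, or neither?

stalemate

White to move; white king on h8.
In check: no.
King squares — g7: attacked by Qg4; h7: attacked by Rf7; g8: attacked by Qg4.
Legal moves for White: none.
Not in check and no legal moves → stalemate.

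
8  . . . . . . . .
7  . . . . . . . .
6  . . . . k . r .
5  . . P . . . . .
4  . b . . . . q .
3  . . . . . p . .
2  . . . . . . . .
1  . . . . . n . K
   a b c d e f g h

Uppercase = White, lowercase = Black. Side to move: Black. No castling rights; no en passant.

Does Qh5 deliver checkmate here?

yes

After Qh5: white king on h1; in check: yes, from the black queen on h5.
King squares — g1: attacked by Rg6; g2: attacked by Pf3; h2: attacked by Nf1.
White has no legal moves → checkmate.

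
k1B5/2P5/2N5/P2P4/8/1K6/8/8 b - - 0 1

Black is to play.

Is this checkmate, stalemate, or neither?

stalemate

Black to move; black king on a8.
In check: no.
King squares — a7: attacked by Nc6; b7: attacked by Bc8; b8: attacked by Nc6.
Legal moves for Black: none.
Not in check and no legal moves → stalemate.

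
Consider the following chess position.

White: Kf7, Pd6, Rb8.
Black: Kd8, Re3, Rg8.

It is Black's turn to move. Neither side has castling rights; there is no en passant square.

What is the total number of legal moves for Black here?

Black to move; king on d8.
In check: yes, from the white rook on b8.
Legal moves: Kd7.
Count: 1.

1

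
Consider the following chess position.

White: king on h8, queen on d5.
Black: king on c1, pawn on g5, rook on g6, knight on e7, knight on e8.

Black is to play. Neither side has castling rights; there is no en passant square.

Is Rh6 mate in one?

After Rh6: white king on h8; in check: yes, from the black rook on h6.
King squares — g7: attacked by Ne8; h7: attacked by Rh6; g8: attacked by Ne7.
White has no legal moves → checkmate.

yes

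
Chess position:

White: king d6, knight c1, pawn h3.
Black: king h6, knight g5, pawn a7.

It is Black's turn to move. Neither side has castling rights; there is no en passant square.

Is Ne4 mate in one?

After Ne4: white king on d6; in check: yes, from the black knight on e4.
White has 7 legal replies: Ke7, Kd7, Kc7, Ke6, Kc6, Ke5, Kd5.
In check but a legal move exists → not checkmate.

no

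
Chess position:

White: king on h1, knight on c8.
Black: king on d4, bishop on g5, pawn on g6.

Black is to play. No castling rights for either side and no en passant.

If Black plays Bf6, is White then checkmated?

no

After Bf6: white king on h1; in check: no.
White is not in check, so this cannot be checkmate.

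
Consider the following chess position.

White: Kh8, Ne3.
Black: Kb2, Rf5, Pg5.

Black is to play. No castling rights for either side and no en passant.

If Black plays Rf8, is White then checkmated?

After Rf8: white king on h8; in check: yes, from the black rook on f8.
White has 2 legal replies: Kh7, Kg7.
In check but a legal move exists → not checkmate.

no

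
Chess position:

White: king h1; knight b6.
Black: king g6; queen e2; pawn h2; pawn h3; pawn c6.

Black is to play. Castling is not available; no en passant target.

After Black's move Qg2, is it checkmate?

yes

After Qg2: white king on h1; in check: yes, from the black queen on g2.
King squares — g1: attacked by Qg2; g2: attacked by Ph3; h2: attacked by Qg2.
White has no legal moves → checkmate.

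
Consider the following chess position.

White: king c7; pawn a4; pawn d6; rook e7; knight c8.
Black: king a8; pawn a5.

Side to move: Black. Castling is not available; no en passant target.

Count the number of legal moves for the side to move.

0

Black to move; king on a8.
In check: no.
Legal moves: none.
Count: 0.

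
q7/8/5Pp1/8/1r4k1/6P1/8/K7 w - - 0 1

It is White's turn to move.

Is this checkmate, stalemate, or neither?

checkmate

White to move; white king on a1.
In check: yes, from the black queen on a8.
King squares — b1: attacked by Rb4; a2: attacked by Qa8; b2: attacked by Rb4.
Legal moves for White: none.
In check with no legal moves → checkmate.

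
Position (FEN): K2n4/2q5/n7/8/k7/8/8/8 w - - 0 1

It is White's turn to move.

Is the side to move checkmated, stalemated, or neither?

White to move; white king on a8.
In check: no.
King squares — a7: attacked by Qc7; b7: attacked by Qc7; b8: attacked by Na6.
Legal moves for White: none.
Not in check and no legal moves → stalemate.

stalemate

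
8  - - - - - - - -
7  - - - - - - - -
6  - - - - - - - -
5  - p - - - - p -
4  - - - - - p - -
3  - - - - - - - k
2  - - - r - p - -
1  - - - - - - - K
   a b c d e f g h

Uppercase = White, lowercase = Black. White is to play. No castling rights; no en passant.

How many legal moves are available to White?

White to move; king on h1.
In check: no.
Legal moves: none.
Count: 0.

0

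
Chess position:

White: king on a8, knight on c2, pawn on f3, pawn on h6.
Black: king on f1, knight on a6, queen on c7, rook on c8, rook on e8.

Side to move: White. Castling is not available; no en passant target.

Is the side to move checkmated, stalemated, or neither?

White to move; white king on a8.
In check: yes, from the black rook on c8.
King squares — a7: attacked by Qc7; b7: attacked by Qc7; b8: attacked by Na6.
Legal moves for White: none.
In check with no legal moves → checkmate.

checkmate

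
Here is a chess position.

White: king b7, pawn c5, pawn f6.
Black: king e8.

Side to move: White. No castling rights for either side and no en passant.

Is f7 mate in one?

no

After f7: black king on e8; in check: yes, from the white pawn on f7.
Black has 5 legal replies: Kf8, Kd8, Kxf7, Ke7, Kd7.
In check but a legal move exists → not checkmate.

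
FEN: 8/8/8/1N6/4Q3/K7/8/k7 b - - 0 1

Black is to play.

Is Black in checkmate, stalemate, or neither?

stalemate

Black to move; black king on a1.
In check: no.
King squares — b1: attacked by Qe4; a2: attacked by Ka3; b2: attacked by Ka3.
Legal moves for Black: none.
Not in check and no legal moves → stalemate.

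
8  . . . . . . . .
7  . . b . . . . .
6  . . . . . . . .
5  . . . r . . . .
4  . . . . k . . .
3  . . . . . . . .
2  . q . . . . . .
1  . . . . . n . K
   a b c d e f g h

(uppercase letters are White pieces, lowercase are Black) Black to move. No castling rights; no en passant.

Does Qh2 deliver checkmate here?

yes

After Qh2: white king on h1; in check: yes, from the black queen on h2.
King squares — g1: attacked by Qh2; g2: attacked by Qh2; h2: attacked by Nf1.
White has no legal moves → checkmate.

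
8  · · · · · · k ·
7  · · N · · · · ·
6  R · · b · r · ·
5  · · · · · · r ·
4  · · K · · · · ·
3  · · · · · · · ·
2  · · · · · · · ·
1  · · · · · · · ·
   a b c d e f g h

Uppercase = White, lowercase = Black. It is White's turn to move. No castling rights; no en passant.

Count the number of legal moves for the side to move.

White to move; king on c4.
In check: no.
Legal moves: Ne8, Na8, Ne6, Nd5, Nb5, Ra8+, Ra7, Rxd6, Rc6, Rb6, Ra5, Ra4, Ra3, Ra2, Ra1, Kd4, Kd3, Kc3, Kb3.
Count: 19.

19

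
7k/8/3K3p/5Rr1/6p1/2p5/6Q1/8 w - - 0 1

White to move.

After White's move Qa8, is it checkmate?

After Qa8: black king on h8; in check: yes, from the white queen on a8.
Black has 3 legal replies: Kh7, Kg7, Rg8.
In check but a legal move exists → not checkmate.

no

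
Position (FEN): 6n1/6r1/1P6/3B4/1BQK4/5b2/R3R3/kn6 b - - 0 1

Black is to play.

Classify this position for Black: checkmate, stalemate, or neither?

checkmate

Black to move; black king on a1.
In check: yes, from the white rook on a2.
King squares — b1: own knight; a2: attacked by Re2; b2: attacked by Ra2.
Legal moves for Black: none.
In check with no legal moves → checkmate.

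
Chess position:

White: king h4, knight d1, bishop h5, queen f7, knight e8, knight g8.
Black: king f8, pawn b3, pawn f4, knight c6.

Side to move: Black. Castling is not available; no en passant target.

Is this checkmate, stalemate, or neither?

checkmate

Black to move; black king on f8.
In check: yes, from the white queen on f7.
King squares — e7: attacked by Qf7; f7: attacked by Bh5; g7: attacked by Qf7; e8: attacked by Qf7; g8: attacked by Qf7.
Legal moves for Black: none.
In check with no legal moves → checkmate.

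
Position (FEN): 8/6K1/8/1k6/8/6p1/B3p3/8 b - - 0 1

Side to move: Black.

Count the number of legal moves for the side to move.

12

Black to move; king on b5.
In check: no.
Legal moves: Kc6, Kb6, Ka6, Kc5, Ka5, Kb4, Ka4, g2, e1=Q, e1=R, e1=B, e1=N.
Count: 12.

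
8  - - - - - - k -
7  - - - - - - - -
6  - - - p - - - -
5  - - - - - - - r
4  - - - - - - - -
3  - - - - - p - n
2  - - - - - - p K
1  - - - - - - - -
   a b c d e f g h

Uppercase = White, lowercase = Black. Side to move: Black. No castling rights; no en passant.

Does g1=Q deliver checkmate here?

yes

After g1=Q: white king on h2; in check: yes, from the black queen on g1.
King squares — g1: attacked by Nh3; h1: attacked by Qg1; g2: attacked by Qg1; g3: attacked by Qg1; h3: attacked by Rh5.
White has no legal moves → checkmate.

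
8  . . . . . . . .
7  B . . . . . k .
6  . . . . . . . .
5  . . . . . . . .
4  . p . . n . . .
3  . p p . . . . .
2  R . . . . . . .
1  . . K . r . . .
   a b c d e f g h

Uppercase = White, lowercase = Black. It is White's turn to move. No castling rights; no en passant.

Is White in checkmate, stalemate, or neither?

checkmate

White to move; white king on c1.
In check: yes, from the black rook on e1.
King squares — b1: attacked by Re1; d1: attacked by Re1; b2: attacked by Pc3; c2: attacked by Pb3; d2: attacked by Pc3.
Legal moves for White: none.
In check with no legal moves → checkmate.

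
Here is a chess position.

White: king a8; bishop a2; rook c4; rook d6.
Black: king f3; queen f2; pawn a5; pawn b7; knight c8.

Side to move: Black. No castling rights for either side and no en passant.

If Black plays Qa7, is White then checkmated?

yes

After Qa7: white king on a8; in check: yes, from the black queen on a7.
King squares — a7: attacked by Nc8; b7: attacked by Qa7; b8: attacked by Qa7.
White has no legal moves → checkmate.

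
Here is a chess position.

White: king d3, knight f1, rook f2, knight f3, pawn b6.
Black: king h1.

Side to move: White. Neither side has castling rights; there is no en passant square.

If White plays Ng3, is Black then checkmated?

yes

After Ng3: black king on h1; in check: yes, from the white knight on g3.
King squares — g1: attacked by Nf3; g2: attacked by Rf2; h2: attacked by Rf2.
Black has no legal moves → checkmate.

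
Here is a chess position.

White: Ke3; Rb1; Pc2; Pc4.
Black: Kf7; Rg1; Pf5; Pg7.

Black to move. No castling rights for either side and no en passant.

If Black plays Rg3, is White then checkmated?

no

After Rg3: white king on e3; in check: yes, from the black rook on g3.
White has 5 legal replies: Kf4, Kd4, Kf2, Ke2, Kd2.
In check but a legal move exists → not checkmate.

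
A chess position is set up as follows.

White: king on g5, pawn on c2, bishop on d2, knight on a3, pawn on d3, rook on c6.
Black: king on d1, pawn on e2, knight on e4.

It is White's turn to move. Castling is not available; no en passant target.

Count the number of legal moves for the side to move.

White to move; king on g5.
In check: yes, from the black knight on e4.
Legal moves: Kh6, Kg6, Kh5, Kf5, Kh4, Kg4, Kf4, dxe4.
Count: 8.

8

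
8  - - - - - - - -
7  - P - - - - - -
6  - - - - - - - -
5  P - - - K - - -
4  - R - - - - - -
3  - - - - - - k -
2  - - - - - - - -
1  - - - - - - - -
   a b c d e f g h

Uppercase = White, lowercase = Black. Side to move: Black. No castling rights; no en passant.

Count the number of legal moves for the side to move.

Black to move; king on g3.
In check: no.
Legal moves: Kh3, Kf3, Kh2, Kg2, Kf2.
Count: 5.

5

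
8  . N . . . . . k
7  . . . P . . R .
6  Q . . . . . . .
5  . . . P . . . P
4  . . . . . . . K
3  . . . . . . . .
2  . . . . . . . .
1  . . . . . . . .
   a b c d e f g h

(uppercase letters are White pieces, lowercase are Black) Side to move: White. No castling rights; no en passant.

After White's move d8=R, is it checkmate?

After d8=R: black king on h8; in check: yes, from the white rook on d8.
Black has 1 legal reply: Kxg7.
In check but a legal move exists → not checkmate.

no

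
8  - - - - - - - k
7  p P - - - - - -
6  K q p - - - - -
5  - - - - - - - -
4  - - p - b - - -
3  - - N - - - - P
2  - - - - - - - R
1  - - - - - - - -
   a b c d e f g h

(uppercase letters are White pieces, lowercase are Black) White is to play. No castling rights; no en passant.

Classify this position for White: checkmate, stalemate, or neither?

checkmate

White to move; white king on a6.
In check: yes, from the black queen on b6.
King squares — a5: attacked by Qb6; b5: attacked by Qb6; b6: attacked by Pa7; a7: attacked by Qb6; b7: own pawn.
Legal moves for White: none.
In check with no legal moves → checkmate.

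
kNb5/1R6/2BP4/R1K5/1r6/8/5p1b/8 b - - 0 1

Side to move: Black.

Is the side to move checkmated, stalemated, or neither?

checkmate

Black to move; black king on a8.
In check: yes, from the white rook on a5.
King squares — a7: attacked by Ra5; b7: attacked by Bc6; b8: attacked by Rb7.
Legal moves for Black: none.
In check with no legal moves → checkmate.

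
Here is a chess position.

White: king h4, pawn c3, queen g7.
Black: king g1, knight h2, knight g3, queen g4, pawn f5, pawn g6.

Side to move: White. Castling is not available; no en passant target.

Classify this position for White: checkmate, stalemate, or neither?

checkmate

White to move; white king on h4.
In check: yes, from the black queen on g4.
King squares — g3: attacked by Qg4; h3: attacked by Qg4; g4: attacked by Nh2; g5: attacked by Qg4; h5: attacked by Ng3.
Legal moves for White: none.
In check with no legal moves → checkmate.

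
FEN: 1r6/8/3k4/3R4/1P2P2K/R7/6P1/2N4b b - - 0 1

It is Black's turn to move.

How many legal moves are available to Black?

4

Black to move; king on d6.
In check: yes, from the white rook on d5.
Legal moves: Ke7, Kc7, Ke6, Kc6.
Count: 4.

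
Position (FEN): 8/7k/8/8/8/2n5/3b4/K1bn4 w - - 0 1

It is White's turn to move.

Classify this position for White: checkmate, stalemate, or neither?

stalemate

White to move; white king on a1.
In check: no.
King squares — b1: attacked by Nc3; a2: attacked by Nc3; b2: attacked by Bc1.
Legal moves for White: none.
Not in check and no legal moves → stalemate.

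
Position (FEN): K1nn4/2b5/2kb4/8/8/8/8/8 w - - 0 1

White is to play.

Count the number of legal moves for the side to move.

0

White to move; king on a8.
In check: no.
Legal moves: none.
Count: 0.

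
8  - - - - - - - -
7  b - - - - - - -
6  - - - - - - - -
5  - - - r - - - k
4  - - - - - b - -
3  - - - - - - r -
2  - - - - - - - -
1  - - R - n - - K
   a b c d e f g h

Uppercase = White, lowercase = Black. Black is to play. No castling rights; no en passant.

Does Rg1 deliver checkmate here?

After Rg1: white king on h1; in check: yes, from the black rook on g1.
King squares — g1: attacked by Ba7; g2: attacked by Ne1; h2: attacked by Bf4.
White has no legal moves → checkmate.

yes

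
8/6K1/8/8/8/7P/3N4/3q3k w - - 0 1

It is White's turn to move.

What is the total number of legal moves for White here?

15

White to move; king on g7.
In check: no.
Legal moves: Kh8, Kg8, Kf8, Kh7, Kf7, Kh6, Kg6, Kf6, Ne4, Nc4, Nf3, Nb3, Nf1, Nb1, h4.
Count: 15.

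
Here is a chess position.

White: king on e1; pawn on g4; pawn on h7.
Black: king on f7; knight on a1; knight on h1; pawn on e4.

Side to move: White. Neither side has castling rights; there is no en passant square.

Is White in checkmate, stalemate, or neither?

neither

White to move; white king on e1.
In check: no.
Legal moves for White: Ke2, Kd2, Kf1, Kd1, h8=Q, h8=R, h8=B, h8=N+, g5.
White has 9 legal moves and is not in check → neither.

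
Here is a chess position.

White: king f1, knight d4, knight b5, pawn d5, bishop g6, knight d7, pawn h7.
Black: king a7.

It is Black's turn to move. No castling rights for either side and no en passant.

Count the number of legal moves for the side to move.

Black to move; king on a7.
In check: yes, from the white knight on b5.
Legal moves: Ka8, Kb7, Ka6.
Count: 3.

3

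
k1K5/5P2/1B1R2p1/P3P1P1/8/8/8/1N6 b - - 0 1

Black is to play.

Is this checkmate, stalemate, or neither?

stalemate

Black to move; black king on a8.
In check: no.
King squares — a7: attacked by Bb6; b7: attacked by Kc8; b8: attacked by Kc8.
Legal moves for Black: none.
Not in check and no legal moves → stalemate.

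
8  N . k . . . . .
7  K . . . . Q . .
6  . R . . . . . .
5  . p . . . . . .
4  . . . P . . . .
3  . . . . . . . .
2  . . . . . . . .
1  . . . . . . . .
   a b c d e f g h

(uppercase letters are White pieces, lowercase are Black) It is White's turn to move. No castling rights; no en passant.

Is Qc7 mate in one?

yes

After Qc7: black king on c8; in check: yes, from the white queen on c7.
King squares — b7: attacked by Rb6; c7: attacked by Na8; d7: attacked by Qc7; b8: attacked by Rb6; d8: attacked by Qc7.
Black has no legal moves → checkmate.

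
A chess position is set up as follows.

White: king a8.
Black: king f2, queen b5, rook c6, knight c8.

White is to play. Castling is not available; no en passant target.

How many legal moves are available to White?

White to move; king on a8.
In check: no.
Legal moves: none.
Count: 0.

0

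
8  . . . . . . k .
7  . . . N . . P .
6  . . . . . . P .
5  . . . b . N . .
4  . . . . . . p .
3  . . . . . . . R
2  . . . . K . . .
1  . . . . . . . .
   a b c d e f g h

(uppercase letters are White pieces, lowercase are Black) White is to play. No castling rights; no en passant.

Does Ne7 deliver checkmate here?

no

After Ne7: black king on g8; in check: yes, from the white knight on e7.
Black has 1 legal reply: Kxg7.
In check but a legal move exists → not checkmate.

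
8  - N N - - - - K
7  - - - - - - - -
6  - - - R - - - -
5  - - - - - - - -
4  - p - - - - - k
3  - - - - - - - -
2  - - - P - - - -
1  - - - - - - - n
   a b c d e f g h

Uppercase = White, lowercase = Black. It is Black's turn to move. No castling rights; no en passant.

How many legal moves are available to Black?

8

Black to move; king on h4.
In check: no.
Legal moves: Kh5, Kg5, Kg4, Kh3, Kg3, Ng3, Nf2, b3.
Count: 8.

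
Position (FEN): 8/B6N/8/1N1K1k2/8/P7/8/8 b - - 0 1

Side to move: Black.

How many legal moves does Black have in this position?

3

Black to move; king on f5.
In check: no.
Legal moves: Kg6, Kg4, Kf4.
Count: 3.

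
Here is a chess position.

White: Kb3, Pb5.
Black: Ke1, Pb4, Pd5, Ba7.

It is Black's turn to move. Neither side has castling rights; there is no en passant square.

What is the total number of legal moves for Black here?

Black to move; king on e1.
In check: no.
Legal moves: Bb8, Bb6, Bc5, Bd4, Be3, Bf2, Bg1, Kf2, Ke2, Kd2, Kf1, Kd1, d4.
Count: 13.

13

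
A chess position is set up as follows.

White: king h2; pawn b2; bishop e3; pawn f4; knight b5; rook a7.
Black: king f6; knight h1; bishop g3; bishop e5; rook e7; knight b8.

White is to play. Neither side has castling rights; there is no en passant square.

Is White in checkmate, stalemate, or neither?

neither

White to move; white king on h2.
In check: yes, from the black bishop on g3.
Legal moves for White: Kh3, Kg2, Kxh1, Kg1.
White is in check but has 4 legal moves → neither.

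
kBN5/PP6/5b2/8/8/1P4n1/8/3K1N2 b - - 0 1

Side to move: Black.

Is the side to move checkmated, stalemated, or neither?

Black to move; black king on a8.
In check: yes, from the white pawn on b7.
King squares — a7: attacked by Bb8; b7: available; b8: attacked by Pa7.
Legal moves for Black: Kxb7.
Black is in check but has 1 legal move → neither.

neither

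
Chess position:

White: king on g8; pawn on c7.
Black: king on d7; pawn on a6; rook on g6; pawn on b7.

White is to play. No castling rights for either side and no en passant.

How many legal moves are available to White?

4

White to move; king on g8.
In check: yes, from the black rook on g6.
Legal moves: Kh8, Kf8, Kh7, Kf7.
Count: 4.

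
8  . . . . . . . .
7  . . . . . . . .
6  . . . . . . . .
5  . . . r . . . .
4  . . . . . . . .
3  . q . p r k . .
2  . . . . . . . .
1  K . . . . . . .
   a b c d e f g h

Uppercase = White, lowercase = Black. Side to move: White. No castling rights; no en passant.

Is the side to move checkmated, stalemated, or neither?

stalemate

White to move; white king on a1.
In check: no.
King squares — b1: attacked by Qb3; a2: attacked by Qb3; b2: attacked by Qb3.
Legal moves for White: none.
Not in check and no legal moves → stalemate.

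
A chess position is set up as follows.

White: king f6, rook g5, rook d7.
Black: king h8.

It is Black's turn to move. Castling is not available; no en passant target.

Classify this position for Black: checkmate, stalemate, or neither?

Black to move; black king on h8.
In check: no.
King squares — g7: attacked by Rg5; h7: attacked by Rd7; g8: attacked by Rg5.
Legal moves for Black: none.
Not in check and no legal moves → stalemate.

stalemate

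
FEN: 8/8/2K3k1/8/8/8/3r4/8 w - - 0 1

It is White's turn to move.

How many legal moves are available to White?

White to move; king on c6.
In check: no.
Legal moves: Kc7, Kb7, Kb6, Kc5, Kb5.
Count: 5.

5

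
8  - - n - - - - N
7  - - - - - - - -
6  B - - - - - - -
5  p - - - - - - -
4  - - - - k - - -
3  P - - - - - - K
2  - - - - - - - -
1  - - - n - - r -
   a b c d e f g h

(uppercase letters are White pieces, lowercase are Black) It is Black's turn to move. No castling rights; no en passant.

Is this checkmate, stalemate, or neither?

Black to move; black king on e4.
In check: no.
Legal moves for Black include: Ne7, Na7, Nd6, Nb6, Kf5, Ke5, Kd5, Kf4, Kd4, Kf3, Ke3, Rg8, Rg7, Rg6, Rg5, Rg4, Rg3+, Rg2, ... (list truncated; more exist).
Black has legal moves and is not in check → neither.

neither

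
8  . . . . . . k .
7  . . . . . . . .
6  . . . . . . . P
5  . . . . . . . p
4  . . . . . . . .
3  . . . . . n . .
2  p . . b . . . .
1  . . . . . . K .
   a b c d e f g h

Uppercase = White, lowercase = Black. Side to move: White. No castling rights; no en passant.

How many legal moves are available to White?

White to move; king on g1.
In check: yes, from the black knight on f3.
Legal moves: Kg2, Kf2, Kh1, Kf1.
Count: 4.

4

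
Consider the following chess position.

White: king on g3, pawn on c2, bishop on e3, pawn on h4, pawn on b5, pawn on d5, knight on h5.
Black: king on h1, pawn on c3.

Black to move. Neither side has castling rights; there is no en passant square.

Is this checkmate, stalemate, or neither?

stalemate

Black to move; black king on h1.
In check: no.
King squares — g1: attacked by Be3; g2: attacked by Kg3; h2: attacked by Kg3.
Legal moves for Black: none.
Not in check and no legal moves → stalemate.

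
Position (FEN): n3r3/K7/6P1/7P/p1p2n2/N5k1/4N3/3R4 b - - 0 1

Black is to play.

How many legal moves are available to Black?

9

Black to move; king on g3.
In check: yes, from the white knight on e2.
Legal moves: Kh4, Kg4, Kh3, Kf3, Kh2, Kg2, Kf2, Rxe2, Nxe2.
Count: 9.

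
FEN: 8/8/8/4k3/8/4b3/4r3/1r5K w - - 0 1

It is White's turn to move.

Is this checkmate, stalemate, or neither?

White to move; white king on h1.
In check: yes, from the black rook on b1.
King squares — g1: attacked by Rb1; g2: attacked by Re2; h2: attacked by Re2.
Legal moves for White: none.
In check with no legal moves → checkmate.

checkmate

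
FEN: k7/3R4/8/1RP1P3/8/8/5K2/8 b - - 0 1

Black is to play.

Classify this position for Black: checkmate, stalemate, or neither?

Black to move; black king on a8.
In check: no.
King squares — a7: attacked by Rd7; b7: attacked by Rb5; b8: attacked by Rb5.
Legal moves for Black: none.
Not in check and no legal moves → stalemate.

stalemate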